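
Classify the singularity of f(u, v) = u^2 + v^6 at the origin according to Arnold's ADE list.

The Hessian of f at 0 is [[2, 0], [0, 0]] with rank 1, so corank 1. A Groebner basis of the Jacobian ideal J(f) in C{u,v} is {v^5, u}; counting standard monomials gives mu = 5. Corank 1: A-series; mu = 5 gives A_5.

A5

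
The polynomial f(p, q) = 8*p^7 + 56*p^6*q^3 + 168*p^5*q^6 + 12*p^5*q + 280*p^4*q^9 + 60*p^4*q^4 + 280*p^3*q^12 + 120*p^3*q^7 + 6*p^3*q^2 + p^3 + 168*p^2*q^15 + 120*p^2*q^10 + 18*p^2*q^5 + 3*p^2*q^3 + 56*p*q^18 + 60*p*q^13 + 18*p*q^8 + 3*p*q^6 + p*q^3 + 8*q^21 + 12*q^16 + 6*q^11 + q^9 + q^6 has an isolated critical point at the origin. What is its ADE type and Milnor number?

The Hessian of f at 0 is [[0, 0], [0, 0]] with rank 0, so corank 2. A Groebner basis of the Jacobian ideal J(f) in C{p,q} is {p^3, p*q^2, 3*p^2 + q^3}; counting standard monomials gives mu = 7. Corank 2; j^3 = p^3 is a perfect cube, so E-series; the 4-jet and mu = 7 give E_7.

Type E_{7}, Milnor number mu = 7.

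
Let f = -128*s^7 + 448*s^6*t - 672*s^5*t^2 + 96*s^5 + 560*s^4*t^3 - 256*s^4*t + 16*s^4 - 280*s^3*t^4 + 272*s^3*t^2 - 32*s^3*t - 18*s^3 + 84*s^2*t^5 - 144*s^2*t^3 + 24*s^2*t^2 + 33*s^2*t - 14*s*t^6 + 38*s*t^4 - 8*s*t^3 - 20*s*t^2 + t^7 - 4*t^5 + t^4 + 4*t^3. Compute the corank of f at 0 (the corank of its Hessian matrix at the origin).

Hessian at 0 has rank 0.

2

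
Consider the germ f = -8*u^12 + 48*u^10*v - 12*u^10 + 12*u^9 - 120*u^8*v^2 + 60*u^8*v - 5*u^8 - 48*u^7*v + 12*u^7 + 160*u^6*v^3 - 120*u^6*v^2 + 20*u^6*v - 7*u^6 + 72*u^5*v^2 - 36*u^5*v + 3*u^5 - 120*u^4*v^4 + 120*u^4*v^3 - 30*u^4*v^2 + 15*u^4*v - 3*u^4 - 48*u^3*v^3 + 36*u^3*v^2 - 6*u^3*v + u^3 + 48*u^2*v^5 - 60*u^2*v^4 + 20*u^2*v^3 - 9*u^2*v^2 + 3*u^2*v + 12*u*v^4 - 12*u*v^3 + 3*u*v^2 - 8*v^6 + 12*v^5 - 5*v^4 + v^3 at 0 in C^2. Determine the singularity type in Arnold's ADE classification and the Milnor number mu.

The Hessian of f at 0 is [[0, 0], [0, 0]] with rank 0, so corank 2. A Groebner basis of the Jacobian ideal J(f) in C{u,v} is {u^3 - u^2/2 - u*v - v^2/2, u^2*v + u^2/3 + 2*u*v/3 + v^2/3, -u^2/6 + u*v^2 - u*v/3 - v^2/6, v^3}; counting standard monomials gives mu = 6. Corank 2; j^3 = (u + v)^3 is a perfect cube, so E-series; the 4-jet and mu = 6 give E_6.

Type E_{6}, Milnor number mu = 6.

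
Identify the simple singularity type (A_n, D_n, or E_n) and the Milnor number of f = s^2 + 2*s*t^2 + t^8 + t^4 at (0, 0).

Type A_{7}, Milnor number mu = 7.

The Hessian of f at 0 is [[2, 0], [0, 0]] with rank 1, so corank 1. A Groebner basis of the Jacobian ideal J(f) in C{s,t} is {s^4, s^3*t, s + t^2}; counting standard monomials gives mu = 7. Corank 1: A-series; mu = 7 gives A_7.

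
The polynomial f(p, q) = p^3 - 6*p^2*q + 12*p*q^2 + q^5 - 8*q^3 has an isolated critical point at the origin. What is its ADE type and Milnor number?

Type E8, Milnor number mu = 8.

The Hessian of f at 0 is [[0, 0], [0, 0]] with rank 0, so corank 2. A Groebner basis of the Jacobian ideal J(f) in C{p,q} is {q^4, p^2 - 4*p*q + 4*q^2}; counting standard monomials gives mu = 8. Corank 2; j^3 = (p - 2*q)^3 is a perfect cube, so E-series; the 5-jet and mu = 8 give E_8.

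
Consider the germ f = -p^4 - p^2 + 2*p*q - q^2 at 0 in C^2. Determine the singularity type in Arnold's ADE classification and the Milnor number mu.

Type A_3, Milnor number mu = 3.

The Hessian of f at 0 has rank 1. Corank 1: A-series; mu = 3 gives A_3.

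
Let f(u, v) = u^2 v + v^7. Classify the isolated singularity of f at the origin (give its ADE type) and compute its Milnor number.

The Hessian of f at 0 has rank 0. Corank 2; j^3 = u^2*v has shape L^2 M (L != M), so D-series; mu = 8 gives D_8.

Type D_8, Milnor number mu = 8.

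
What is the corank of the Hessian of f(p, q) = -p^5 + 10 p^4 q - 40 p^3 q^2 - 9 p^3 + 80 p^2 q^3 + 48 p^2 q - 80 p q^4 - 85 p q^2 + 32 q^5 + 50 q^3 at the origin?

2

The Hessian at 0 is [[0, 0], [0, 0]] of rank 0; hence corank 2.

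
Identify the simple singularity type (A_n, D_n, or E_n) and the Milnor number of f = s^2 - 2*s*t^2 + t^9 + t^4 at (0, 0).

Type A_{8}, Milnor number mu = 8.

The Hessian of f at 0 is [[2, 0], [0, 0]] with rank 1, so corank 1. A Groebner basis of the Jacobian ideal J(f) in C{s,t} is {s^4, -s + t^2}; counting standard monomials gives mu = 8. Corank 1: A-series; mu = 8 gives A_8.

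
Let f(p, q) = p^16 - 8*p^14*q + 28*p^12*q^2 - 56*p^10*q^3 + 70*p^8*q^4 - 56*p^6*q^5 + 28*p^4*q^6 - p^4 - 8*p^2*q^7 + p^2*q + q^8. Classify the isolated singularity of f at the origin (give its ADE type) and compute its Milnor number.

The Hessian of f at 0 is [[0, 0], [0, 0]] with rank 0, so corank 2. A Groebner basis of the Jacobian ideal J(f) in C{p,q} is {p^2/8 + q^7, p^3, p*q}; counting standard monomials gives mu = 9. Corank 2; j^3 = p^2*q has shape L^2 M (L != M), so D-series; mu = 9 gives D_9.

Type D9, Milnor number mu = 9.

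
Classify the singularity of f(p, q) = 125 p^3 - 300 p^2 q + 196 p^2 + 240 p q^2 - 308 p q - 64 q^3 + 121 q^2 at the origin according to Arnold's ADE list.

The Hessian of f at 0 is [[392, -308], [-308, 242]] with rank 1, so corank 1. A Groebner basis of the Jacobian ideal J(f) in C{p,q} is {q^2, p - 11*q/14}; counting standard monomials gives mu = 2. Corank 1: A-series; mu = 2 gives A_2.

A_{2}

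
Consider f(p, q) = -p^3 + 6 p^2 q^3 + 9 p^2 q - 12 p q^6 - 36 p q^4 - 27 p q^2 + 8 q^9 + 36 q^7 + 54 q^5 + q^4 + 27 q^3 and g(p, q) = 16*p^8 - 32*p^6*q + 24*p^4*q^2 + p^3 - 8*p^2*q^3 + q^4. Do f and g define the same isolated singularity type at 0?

Yes.

The Hessian of f at 0 is [[0, 0], [0, 0]] with rank 0, so corank 2. A Groebner basis of the Jacobian ideal J(f) in C{p,q} is {q^3, p^2 - 6*p*q + 9*q^2}; counting standard monomials gives mu = 6. Corank 2; j^3 = -(p - 3*q)^3 is a perfect cube, so E-series; the 4-jet and mu = 6 give E_6. The Hessian of g at 0 is [[0, 0], [0, 0]] with rank 0, so corank 2. A Groebner basis of the Jacobian ideal J(g) in C{p,q} is {q^3, p^2}; counting standard monomials gives mu = 6. Corank 2; j^3 = p^3 is a perfect cube, so E-series; the 4-jet and mu = 6 give E_6. Both have type E_6, hence right-equivalent.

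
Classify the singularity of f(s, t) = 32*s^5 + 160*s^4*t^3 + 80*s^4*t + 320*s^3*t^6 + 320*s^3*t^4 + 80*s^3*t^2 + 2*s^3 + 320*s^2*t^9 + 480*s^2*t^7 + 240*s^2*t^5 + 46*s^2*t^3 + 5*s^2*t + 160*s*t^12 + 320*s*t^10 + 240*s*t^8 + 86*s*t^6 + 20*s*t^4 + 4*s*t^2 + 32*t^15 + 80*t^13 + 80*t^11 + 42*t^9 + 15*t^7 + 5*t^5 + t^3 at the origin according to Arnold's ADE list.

The Hessian of f at 0 has rank 0. Corank 2; j^3 = (s + t)^2*(2*s + t) has shape L^2 M (L != M), so D-series; mu = 6 gives D_6.

D6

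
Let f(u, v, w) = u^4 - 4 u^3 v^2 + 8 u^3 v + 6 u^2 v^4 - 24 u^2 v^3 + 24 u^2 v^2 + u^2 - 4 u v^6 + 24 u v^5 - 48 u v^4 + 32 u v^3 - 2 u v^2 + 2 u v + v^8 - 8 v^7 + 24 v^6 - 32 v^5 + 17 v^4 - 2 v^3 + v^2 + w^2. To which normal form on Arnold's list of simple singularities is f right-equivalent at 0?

A3

The Hessian of f at 0 is [[2, 2, 0], [2, 2, 0], [0, 0, 2]] with rank 2, so corank 1. A Groebner basis of the Jacobian ideal J(f) in C{u,v,w} is {u^2 - u - v, u*v + u + v, -u + v^2 - v, w}; counting standard monomials gives mu = 3. Corank 1: A-series; mu = 3 gives A_3.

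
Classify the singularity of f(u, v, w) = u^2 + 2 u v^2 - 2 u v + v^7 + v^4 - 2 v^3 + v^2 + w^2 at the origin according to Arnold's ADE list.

A_{6}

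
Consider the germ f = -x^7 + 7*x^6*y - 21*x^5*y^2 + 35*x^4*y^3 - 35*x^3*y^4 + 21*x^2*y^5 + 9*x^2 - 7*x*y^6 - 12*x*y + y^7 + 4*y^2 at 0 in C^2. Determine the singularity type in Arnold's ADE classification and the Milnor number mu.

Type A6, Milnor number mu = 6.

The Hessian of f at 0 is [[18, -12], [-12, 8]] with rank 1, so corank 1. A Groebner basis of the Jacobian ideal J(f) in C{x,y} is {y^6, x - 2*y/3}; counting standard monomials gives mu = 6. Corank 1: A-series; mu = 6 gives A_6.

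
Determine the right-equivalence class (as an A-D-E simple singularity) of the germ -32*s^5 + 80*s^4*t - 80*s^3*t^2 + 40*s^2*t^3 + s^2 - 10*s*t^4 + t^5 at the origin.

A4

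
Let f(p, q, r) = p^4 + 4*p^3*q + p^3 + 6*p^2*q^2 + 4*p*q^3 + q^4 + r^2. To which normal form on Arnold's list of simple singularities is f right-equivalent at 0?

E6

The Hessian of f at 0 is [[0, 0, 0], [0, 0, 0], [0, 0, 2]] with rank 1, so corank 2. A Groebner basis of the Jacobian ideal J(f) in C{p,q,r} is {q^4, p*q^2 + q^3/3, p^2, r}; counting standard monomials gives mu = 6. Corank 2; j^3 = p^3 is a perfect cube, so E-series; the 4-jet and mu = 6 give E_6.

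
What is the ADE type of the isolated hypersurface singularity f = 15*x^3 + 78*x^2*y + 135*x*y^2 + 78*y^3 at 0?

The Hessian of f at 0 has rank 0. Corank 2; j^3 = 3*(x + 2*y)*(5*x^2 + 16*x*y + 13*y^2) splits into three distinct lines over C (the quadratic factor has nonzero discriminant), so D_4.

D_{4}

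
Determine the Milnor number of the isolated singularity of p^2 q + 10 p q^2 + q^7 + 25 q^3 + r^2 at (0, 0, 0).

The Hessian of f at 0 has rank 1. Corank 2; j^3 = q*(p + 5*q)^2 has shape L^2 M (L != M), so D-series; mu = 8 gives D_8.

8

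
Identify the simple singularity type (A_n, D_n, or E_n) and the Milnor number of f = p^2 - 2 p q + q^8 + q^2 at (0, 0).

Type A_7, Milnor number mu = 7.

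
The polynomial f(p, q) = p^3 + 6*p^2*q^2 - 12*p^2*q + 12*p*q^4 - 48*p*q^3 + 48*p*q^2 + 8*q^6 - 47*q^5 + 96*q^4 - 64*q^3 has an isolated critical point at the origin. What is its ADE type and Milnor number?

Type E_{8}, Milnor number mu = 8.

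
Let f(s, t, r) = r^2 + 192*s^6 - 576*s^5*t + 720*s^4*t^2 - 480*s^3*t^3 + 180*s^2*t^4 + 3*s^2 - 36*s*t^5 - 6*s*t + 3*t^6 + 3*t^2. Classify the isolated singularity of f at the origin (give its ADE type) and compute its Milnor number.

Type A_{5}, Milnor number mu = 5.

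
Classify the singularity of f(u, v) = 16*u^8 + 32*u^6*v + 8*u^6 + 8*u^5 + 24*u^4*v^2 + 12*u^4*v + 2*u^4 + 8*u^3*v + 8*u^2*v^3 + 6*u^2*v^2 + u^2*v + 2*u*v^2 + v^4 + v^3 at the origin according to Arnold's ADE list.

The Hessian of f at 0 is [[0, 0], [0, 0]] with rank 0, so corank 2. A Groebner basis of the Jacobian ideal J(f) in C{u,v} is {u*v^2 - u*v/2 - v^2/2, u*v/2 + v^3 + v^2/2, u^2 - v^2}; counting standard monomials gives mu = 5. Corank 2; j^3 = v*(u + v)^2 has shape L^2 M (L != M), so D-series; mu = 5 gives D_5.

D_5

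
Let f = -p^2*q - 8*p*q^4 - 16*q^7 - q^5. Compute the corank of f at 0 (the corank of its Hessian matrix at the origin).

The Hessian at 0 is [[0, 0], [0, 0]] of rank 0; hence corank 2.

2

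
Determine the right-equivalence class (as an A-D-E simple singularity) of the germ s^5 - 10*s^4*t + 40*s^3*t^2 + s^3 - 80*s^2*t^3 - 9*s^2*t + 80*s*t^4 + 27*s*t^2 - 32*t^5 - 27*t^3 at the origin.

E_{8}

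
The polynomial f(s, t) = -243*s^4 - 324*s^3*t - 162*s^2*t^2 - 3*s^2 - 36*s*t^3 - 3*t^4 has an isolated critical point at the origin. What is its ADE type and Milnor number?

Type A_{3}, Milnor number mu = 3.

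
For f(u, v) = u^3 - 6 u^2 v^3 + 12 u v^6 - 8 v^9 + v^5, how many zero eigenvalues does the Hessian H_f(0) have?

2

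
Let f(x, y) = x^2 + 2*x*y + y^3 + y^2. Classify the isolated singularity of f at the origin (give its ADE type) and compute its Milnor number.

The Hessian of f at 0 is [[2, 2], [2, 2]] with rank 1, so corank 1. A Groebner basis of the Jacobian ideal J(f) in C{x,y} is {y^2, x + y}; counting standard monomials gives mu = 2. Corank 1: A-series; mu = 2 gives A_2.

Type A2, Milnor number mu = 2.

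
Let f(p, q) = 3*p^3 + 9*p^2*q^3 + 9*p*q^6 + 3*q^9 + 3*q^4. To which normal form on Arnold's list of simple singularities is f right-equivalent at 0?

The Hessian of f at 0 has rank 0. Corank 2; j^3 = 3*p^3 is a perfect cube, so E-series; the 4-jet and mu = 6 give E_6.

E6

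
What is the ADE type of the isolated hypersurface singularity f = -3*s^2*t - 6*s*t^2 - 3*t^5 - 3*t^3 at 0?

The Hessian of f at 0 has rank 0. Corank 2; j^3 = -3*t*(s + t)^2 has shape L^2 M (L != M), so D-series; mu = 6 gives D_6.

D_6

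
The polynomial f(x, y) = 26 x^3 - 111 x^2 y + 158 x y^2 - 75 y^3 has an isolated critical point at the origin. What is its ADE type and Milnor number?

Type D_{4}, Milnor number mu = 4.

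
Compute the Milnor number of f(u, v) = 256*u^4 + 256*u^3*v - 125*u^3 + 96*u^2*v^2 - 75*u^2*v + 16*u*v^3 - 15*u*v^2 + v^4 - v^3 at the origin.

The Hessian of f at 0 is [[0, 0], [0, 0]] with rank 0, so corank 2. A Groebner basis of the Jacobian ideal J(f) in C{u,v} is {v^4, u*v^2 + 13*v^3/60, u^2 + 2*u*v/5 + v^2/25}; counting standard monomials gives mu = 6. Corank 2; j^3 = -(5*u + v)^3 is a perfect cube, so E-series; the 4-jet and mu = 6 give E_6.

6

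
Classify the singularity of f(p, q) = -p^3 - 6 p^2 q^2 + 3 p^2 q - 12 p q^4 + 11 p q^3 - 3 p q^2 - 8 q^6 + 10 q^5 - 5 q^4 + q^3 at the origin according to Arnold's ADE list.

The Hessian of f at 0 is [[0, 0], [0, 0]] with rank 0, so corank 2. A Groebner basis of the Jacobian ideal J(f) in C{p,q} is {-p^2/4 + p*q/2 + q^4 - q^3/12 - q^2/4, p^3 + 7*p^2/4 - 7*p*q/2 - 5*q^3/12 + 7*q^2/4, p^2*q + 13*p^2/12 - 13*p*q/6 - 23*q^3/36 + 13*q^2/12, p^2/2 + p*q^2 - p*q - 5*q^3/6 + q^2/2}; counting standard monomials gives mu = 7. Corank 2; j^3 = -(p - q)^3 is a perfect cube, so E-series; the 4-jet and mu = 7 give E_7.

E7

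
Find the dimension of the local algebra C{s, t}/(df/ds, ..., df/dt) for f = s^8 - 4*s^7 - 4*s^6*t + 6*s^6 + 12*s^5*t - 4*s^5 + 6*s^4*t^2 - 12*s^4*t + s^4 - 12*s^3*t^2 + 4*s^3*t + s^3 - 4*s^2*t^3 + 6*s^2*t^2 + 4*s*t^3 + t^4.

6

The Hessian of f at 0 has rank 0. Corank 2; j^3 = s^3 is a perfect cube, so E-series; the 4-jet and mu = 6 give E_6.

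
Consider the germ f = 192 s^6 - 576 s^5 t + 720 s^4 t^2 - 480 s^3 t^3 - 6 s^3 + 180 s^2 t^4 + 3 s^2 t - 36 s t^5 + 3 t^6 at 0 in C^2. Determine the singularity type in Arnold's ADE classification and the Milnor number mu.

The Hessian of f at 0 is [[0, 0], [0, 0]] with rank 0, so corank 2. A Groebner basis of the Jacobian ideal J(f) in C{s,t} is {s*t/12 + t^5, s*t^2, s^2 - s*t/2}; counting standard monomials gives mu = 7. Corank 2; j^3 = -3*s^2*(2*s - t) has shape L^2 M (L != M), so D-series; mu = 7 gives D_7.

Type D_7, Milnor number mu = 7.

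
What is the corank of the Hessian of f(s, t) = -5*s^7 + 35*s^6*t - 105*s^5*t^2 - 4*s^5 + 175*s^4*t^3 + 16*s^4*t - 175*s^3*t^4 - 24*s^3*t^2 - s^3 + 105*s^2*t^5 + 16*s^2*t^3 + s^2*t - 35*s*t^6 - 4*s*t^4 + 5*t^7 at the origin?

The Hessian at 0 is [[0, 0], [0, 0]] of rank 0; hence corank 2.

2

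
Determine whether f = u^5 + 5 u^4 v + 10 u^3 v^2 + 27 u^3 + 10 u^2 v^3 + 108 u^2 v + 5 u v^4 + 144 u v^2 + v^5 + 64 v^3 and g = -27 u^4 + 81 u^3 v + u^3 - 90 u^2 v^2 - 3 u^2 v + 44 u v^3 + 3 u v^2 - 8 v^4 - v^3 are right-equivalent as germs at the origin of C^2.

The Hessian of f at 0 has rank 0. Corank 2; j^3 = (3*u + 4*v)^3 is a perfect cube, so E-series; the 5-jet and mu = 8 give E_8. The Hessian of g at 0 has rank 0. Corank 2; j^3 = (u - v)^3 is a perfect cube, so E-series; the 4-jet and mu = 7 give E_7. f is E_8 but g is E_7, hence not right-equivalent.

No.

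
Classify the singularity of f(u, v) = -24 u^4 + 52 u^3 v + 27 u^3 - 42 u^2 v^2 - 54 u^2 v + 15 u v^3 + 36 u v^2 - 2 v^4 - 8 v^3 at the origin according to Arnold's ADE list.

E7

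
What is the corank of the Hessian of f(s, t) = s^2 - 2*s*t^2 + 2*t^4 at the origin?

Hessian at 0 has rank 1.

1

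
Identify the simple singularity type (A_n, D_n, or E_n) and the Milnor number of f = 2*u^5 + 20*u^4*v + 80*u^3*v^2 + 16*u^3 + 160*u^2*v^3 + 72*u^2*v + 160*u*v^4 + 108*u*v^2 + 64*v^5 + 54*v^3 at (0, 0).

The Hessian of f at 0 has rank 0. Corank 2; j^3 = 2*(2*u + 3*v)^3 is a perfect cube, so E-series; the 5-jet and mu = 8 give E_8.

Type E_8, Milnor number mu = 8.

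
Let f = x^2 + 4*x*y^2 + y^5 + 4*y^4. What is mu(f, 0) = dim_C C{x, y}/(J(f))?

The Hessian of f at 0 is [[2, 0], [0, 0]] with rank 1, so corank 1. A Groebner basis of the Jacobian ideal J(f) in C{x,y} is {x^2, x/2 + y^2}; counting standard monomials gives mu = 4. Corank 1: A-series; mu = 4 gives A_4.

4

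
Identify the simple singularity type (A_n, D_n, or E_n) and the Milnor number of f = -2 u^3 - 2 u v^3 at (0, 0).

The Hessian of f at 0 has rank 0. Corank 2; j^3 = -2*u^3 is a perfect cube, so E-series; the 4-jet and mu = 7 give E_7.

Type E_{7}, Milnor number mu = 7.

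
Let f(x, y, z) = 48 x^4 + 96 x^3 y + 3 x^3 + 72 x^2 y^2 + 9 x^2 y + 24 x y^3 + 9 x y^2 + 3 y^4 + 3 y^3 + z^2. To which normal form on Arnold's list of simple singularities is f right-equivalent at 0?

The Hessian of f at 0 has rank 1. Corank 2; j^3 = 3*(x + y)^3 is a perfect cube, so E-series; the 4-jet and mu = 6 give E_6.

E_{6}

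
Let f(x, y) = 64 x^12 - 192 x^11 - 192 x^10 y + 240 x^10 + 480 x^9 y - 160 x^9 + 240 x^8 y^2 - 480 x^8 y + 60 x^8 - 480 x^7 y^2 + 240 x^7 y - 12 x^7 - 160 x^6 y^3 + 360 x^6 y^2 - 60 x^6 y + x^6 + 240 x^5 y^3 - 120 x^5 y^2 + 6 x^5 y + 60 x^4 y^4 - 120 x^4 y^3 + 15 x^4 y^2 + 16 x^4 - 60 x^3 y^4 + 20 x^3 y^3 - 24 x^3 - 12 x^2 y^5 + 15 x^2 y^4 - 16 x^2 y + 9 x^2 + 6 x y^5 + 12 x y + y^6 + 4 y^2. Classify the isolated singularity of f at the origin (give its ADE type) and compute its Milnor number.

The Hessian of f at 0 has rank 1. Corank 1: A-series; mu = 5 gives A_5.

Type A_5, Milnor number mu = 5.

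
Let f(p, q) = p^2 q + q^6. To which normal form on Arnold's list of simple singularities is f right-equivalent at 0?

The Hessian of f at 0 has rank 0. Corank 2; j^3 = p^2*q has shape L^2 M (L != M), so D-series; mu = 7 gives D_7.

D_{7}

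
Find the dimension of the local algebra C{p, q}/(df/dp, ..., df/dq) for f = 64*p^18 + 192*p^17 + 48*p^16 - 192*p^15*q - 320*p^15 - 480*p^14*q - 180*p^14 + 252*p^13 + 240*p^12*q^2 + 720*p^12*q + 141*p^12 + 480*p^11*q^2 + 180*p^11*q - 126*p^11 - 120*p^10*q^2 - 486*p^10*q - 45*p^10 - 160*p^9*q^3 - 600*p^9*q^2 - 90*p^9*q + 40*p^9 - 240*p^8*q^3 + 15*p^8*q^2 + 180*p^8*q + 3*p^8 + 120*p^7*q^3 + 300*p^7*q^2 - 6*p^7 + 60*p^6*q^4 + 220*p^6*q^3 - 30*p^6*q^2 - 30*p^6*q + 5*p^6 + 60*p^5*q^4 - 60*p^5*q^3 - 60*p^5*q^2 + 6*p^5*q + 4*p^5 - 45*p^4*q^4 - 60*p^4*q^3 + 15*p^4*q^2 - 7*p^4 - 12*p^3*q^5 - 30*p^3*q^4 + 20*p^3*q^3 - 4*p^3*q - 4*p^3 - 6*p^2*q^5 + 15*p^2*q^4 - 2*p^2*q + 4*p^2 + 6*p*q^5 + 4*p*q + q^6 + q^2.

The Hessian of f at 0 is [[8, 4], [4, 2]] with rank 1, so corank 1. A Groebner basis of the Jacobian ideal J(f) in C{p,q} is {p*q^2 - 76*p*q/11 - 80*p/11 - 28*q^2/11 - 40*q/11, 200*p*q/11 + 192*p/11 + q^3 + 76*q^2/11 + 96*q/11, p^2 + 14*p*q/11 + 2*p/11 + 4*q^2/11 + q/11}; counting standard monomials gives mu = 5. Corank 1: A-series; mu = 5 gives A_5.

5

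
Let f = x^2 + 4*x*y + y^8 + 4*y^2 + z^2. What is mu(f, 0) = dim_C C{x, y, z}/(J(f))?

The Hessian of f at 0 has rank 2. Corank 1: A-series; mu = 7 gives A_7.

7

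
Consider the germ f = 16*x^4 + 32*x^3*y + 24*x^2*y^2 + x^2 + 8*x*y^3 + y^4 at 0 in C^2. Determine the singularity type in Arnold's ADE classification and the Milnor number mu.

The Hessian of f at 0 has rank 1. Corank 1: A-series; mu = 3 gives A_3.

Type A_3, Milnor number mu = 3.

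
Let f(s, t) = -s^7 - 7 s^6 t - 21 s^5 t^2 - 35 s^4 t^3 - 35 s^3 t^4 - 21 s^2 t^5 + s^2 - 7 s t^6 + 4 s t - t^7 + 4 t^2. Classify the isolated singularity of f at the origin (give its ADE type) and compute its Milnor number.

Type A6, Milnor number mu = 6.

The Hessian of f at 0 has rank 1. Corank 1: A-series; mu = 6 gives A_6.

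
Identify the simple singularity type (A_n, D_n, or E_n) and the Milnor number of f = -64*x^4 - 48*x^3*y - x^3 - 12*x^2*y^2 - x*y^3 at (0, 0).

The Hessian of f at 0 has rank 0. Corank 2; j^3 = -x^3 is a perfect cube, so E-series; the 4-jet and mu = 7 give E_7.

Type E_7, Milnor number mu = 7.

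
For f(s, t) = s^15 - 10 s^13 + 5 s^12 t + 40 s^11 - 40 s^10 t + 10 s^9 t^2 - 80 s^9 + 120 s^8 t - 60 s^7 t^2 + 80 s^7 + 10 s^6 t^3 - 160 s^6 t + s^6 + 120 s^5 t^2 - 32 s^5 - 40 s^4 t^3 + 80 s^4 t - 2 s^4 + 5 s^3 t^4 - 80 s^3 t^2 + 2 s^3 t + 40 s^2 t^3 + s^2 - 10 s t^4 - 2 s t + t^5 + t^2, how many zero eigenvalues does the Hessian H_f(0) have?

The Hessian at 0 is [[2, -2], [-2, 2]] of rank 1; hence corank 1.

1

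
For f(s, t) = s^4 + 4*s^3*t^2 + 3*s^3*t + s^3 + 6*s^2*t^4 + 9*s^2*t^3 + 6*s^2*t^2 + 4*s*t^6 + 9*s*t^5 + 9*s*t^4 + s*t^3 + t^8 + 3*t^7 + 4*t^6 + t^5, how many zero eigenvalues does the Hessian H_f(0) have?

2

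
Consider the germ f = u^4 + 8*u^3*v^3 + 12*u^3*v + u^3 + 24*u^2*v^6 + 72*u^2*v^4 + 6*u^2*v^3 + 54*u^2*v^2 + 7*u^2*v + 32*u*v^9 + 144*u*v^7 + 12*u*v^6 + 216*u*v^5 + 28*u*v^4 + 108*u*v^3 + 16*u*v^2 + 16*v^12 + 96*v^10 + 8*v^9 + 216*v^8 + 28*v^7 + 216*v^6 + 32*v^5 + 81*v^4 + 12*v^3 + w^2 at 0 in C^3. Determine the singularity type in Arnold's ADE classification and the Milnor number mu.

Type D_5, Milnor number mu = 5.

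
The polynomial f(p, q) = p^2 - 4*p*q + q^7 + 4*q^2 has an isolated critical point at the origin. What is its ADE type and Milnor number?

Type A_{6}, Milnor number mu = 6.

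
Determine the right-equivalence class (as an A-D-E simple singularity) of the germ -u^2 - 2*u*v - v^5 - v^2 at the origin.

The Hessian of f at 0 has rank 1. Corank 1: A-series; mu = 4 gives A_4.

A_4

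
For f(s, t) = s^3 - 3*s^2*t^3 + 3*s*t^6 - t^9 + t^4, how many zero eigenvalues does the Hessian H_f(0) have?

2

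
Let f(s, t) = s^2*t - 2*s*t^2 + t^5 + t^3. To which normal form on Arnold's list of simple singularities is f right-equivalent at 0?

The Hessian of f at 0 has rank 0. Corank 2; j^3 = t*(s - t)^2 has shape L^2 M (L != M), so D-series; mu = 6 gives D_6.

D_{6}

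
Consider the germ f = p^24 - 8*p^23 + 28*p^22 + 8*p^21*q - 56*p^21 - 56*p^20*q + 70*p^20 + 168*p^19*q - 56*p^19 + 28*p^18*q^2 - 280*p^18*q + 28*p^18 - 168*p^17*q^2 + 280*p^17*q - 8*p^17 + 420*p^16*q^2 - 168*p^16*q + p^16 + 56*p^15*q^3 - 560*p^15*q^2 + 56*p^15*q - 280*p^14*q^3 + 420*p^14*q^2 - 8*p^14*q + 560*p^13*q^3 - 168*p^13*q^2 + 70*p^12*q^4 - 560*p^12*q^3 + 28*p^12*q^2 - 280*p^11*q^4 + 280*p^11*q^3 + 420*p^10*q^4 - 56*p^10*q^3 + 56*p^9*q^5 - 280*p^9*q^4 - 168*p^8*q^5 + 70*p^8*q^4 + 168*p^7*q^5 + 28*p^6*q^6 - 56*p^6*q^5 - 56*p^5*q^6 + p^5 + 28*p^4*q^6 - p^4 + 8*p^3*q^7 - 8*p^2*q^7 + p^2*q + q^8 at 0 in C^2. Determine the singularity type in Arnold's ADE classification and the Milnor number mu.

Type D_9, Milnor number mu = 9.

The Hessian of f at 0 has rank 0. Corank 2; j^3 = p^2*q has shape L^2 M (L != M), so D-series; mu = 9 gives D_9.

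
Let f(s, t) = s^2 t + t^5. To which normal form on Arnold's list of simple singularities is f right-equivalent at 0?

D_{6}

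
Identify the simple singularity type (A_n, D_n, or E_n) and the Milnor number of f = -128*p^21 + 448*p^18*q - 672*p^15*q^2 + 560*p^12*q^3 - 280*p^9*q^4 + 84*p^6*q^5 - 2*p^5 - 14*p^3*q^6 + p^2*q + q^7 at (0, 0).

Type D_8, Milnor number mu = 8.

The Hessian of f at 0 has rank 0. Corank 2; j^3 = p^2*q has shape L^2 M (L != M), so D-series; mu = 8 gives D_8.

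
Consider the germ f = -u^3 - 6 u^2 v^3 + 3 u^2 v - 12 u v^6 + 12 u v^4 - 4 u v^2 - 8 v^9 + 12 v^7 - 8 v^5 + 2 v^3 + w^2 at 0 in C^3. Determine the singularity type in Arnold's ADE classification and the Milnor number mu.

The Hessian of f at 0 has rank 1. Corank 2; j^3 = -(u - v)*(u^2 - 2*u*v + 2*v^2) splits into three distinct lines over C (the quadratic factor has nonzero discriminant), so D_4.

Type D4, Milnor number mu = 4.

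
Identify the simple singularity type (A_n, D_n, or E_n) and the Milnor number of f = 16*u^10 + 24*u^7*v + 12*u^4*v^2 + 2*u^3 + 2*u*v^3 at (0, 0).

The Hessian of f at 0 is [[0, 0], [0, 0]] with rank 0, so corank 2. A Groebner basis of the Jacobian ideal J(f) in C{u,v} is {u^3, u*v^2, 3*u^2 + v^3}; counting standard monomials gives mu = 7. Corank 2; j^3 = 2*u^3 is a perfect cube, so E-series; the 4-jet and mu = 7 give E_7.

Type E7, Milnor number mu = 7.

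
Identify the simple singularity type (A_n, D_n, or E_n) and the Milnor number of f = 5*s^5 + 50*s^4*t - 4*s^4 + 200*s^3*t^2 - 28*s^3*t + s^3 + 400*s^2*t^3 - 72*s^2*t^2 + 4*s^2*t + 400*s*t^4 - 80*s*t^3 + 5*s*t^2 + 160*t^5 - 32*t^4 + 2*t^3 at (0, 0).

The Hessian of f at 0 has rank 0. Corank 2; j^3 = (s + t)^2*(s + 2*t) has shape L^2 M (L != M), so D-series; mu = 6 gives D_6.

Type D6, Milnor number mu = 6.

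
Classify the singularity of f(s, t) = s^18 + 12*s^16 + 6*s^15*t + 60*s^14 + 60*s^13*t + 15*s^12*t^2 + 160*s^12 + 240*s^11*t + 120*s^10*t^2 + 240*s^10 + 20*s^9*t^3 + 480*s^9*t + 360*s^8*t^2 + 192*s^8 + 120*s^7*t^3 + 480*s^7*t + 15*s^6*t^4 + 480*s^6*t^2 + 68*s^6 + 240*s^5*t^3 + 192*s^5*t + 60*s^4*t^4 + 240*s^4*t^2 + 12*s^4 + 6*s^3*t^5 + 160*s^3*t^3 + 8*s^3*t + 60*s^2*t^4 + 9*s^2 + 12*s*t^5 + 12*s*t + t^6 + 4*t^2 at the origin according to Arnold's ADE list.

A_5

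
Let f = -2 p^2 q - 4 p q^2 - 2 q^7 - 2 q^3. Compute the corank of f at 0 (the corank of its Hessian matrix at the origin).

2

Hessian at 0 has rank 0.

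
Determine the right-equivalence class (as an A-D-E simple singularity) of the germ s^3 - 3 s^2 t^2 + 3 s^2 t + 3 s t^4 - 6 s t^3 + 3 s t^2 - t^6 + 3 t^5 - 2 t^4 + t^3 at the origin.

The Hessian of f at 0 has rank 0. Corank 2; j^3 = (s + t)^3 is a perfect cube, so E-series; the 4-jet and mu = 6 give E_6.

E_{6}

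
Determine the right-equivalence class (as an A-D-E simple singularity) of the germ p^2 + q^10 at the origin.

The Hessian of f at 0 has rank 1. Corank 1: A-series; mu = 9 gives A_9.

A9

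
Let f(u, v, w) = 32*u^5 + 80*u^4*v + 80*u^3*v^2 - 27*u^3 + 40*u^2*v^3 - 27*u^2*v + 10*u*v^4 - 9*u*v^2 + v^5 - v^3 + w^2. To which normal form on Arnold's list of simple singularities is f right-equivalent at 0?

E_8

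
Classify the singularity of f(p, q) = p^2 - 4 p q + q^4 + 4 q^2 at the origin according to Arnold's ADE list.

A3

The Hessian of f at 0 is [[2, -4], [-4, 8]] with rank 1, so corank 1. A Groebner basis of the Jacobian ideal J(f) in C{p,q} is {q^3, p - 2*q}; counting standard monomials gives mu = 3. Corank 1: A-series; mu = 3 gives A_3.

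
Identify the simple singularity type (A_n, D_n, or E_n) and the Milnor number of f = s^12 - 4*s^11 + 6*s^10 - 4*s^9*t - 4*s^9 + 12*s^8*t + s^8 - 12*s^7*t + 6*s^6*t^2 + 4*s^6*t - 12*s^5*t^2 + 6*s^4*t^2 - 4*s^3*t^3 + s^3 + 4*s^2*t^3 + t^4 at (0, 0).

The Hessian of f at 0 is [[0, 0], [0, 0]] with rank 0, so corank 2. A Groebner basis of the Jacobian ideal J(f) in C{s,t} is {t^3, s^2}; counting standard monomials gives mu = 6. Corank 2; j^3 = s^3 is a perfect cube, so E-series; the 4-jet and mu = 6 give E_6.

Type E_{6}, Milnor number mu = 6.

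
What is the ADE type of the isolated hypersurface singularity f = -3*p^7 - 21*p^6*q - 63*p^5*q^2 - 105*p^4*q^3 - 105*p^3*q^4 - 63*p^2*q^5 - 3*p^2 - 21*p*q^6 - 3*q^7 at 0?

A6

The Hessian of f at 0 is [[-6, 0], [0, 0]] with rank 1, so corank 1. A Groebner basis of the Jacobian ideal J(f) in C{p,q} is {q^6, p}; counting standard monomials gives mu = 6. Corank 1: A-series; mu = 6 gives A_6.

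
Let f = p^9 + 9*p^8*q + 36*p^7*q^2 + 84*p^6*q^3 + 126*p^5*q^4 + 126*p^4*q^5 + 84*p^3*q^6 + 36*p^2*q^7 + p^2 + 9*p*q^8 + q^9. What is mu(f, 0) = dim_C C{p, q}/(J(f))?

The Hessian of f at 0 has rank 1. Corank 1: A-series; mu = 8 gives A_8.

8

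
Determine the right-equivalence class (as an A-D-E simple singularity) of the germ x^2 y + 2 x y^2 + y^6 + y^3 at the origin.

D7

The Hessian of f at 0 has rank 0. Corank 2; j^3 = y*(x + y)^2 has shape L^2 M (L != M), so D-series; mu = 7 gives D_7.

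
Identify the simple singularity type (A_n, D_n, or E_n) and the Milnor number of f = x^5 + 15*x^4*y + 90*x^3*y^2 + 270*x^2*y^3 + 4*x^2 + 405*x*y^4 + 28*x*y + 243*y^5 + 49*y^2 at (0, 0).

Type A_{4}, Milnor number mu = 4.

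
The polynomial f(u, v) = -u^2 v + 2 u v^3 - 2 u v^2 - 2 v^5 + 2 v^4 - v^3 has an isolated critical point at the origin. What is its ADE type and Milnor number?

Type D6, Milnor number mu = 6.

The Hessian of f at 0 is [[0, 0], [0, 0]] with rank 0, so corank 2. A Groebner basis of the Jacobian ideal J(f) in C{u,v} is {u^3 + 3*u^2/4 + 5*u*v/2 + 7*v^2/4, u^2*v - u^2/2 - 2*u*v - 3*v^2/2, u^2/4 + u*v^2 + 3*u*v/2 + 5*v^2/4, -u*v + v^3 - v^2}; counting standard monomials gives mu = 6. Corank 2; j^3 = -v*(u + v)^2 has shape L^2 M (L != M), so D-series; mu = 6 gives D_6.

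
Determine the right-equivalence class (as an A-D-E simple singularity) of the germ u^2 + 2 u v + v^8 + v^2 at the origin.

A7

The Hessian of f at 0 has rank 1. Corank 1: A-series; mu = 7 gives A_7.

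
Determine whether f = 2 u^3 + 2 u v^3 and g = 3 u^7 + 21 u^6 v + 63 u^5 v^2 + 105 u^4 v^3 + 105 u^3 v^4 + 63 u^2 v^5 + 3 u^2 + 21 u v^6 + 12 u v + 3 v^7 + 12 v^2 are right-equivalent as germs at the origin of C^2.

The Hessian of f at 0 has rank 0. Corank 2; j^3 = 2*u^3 is a perfect cube, so E-series; the 4-jet and mu = 7 give E_7. The Hessian of g at 0 has rank 1. Corank 1: A-series; mu = 6 gives A_6. f is E_7 but g is A_6, hence not right-equivalent.

No.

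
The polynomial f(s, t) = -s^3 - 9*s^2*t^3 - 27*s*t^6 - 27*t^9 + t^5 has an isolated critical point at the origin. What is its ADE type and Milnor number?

Type E_8, Milnor number mu = 8.

The Hessian of f at 0 has rank 0. Corank 2; j^3 = -s^3 is a perfect cube, so E-series; the 5-jet and mu = 8 give E_8.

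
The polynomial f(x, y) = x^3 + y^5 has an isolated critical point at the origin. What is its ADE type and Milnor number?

The Hessian of f at 0 is [[0, 0], [0, 0]] with rank 0, so corank 2. A Groebner basis of the Jacobian ideal J(f) in C{x,y} is {y^4, x^2}; counting standard monomials gives mu = 8. Corank 2; j^3 = x^3 is a perfect cube, so E-series; the 5-jet and mu = 8 give E_8.

Type E_{8}, Milnor number mu = 8.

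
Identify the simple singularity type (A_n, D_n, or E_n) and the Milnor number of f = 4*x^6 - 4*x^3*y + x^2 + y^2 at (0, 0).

The Hessian of f at 0 has rank 2. Corank 0: nondegenerate Morse point, so A_1.

Type A1, Milnor number mu = 1.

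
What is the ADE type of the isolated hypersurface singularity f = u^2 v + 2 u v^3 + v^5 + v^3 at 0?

The Hessian of f at 0 has rank 0. Corank 2; j^3 = v*(u^2 + v^2) splits into three distinct lines over C (the quadratic factor has nonzero discriminant), so D_4.

D_4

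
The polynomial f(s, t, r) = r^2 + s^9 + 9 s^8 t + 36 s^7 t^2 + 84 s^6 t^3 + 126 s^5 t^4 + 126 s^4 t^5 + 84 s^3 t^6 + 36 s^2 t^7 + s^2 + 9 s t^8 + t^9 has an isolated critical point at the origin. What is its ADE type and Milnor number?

Type A_8, Milnor number mu = 8.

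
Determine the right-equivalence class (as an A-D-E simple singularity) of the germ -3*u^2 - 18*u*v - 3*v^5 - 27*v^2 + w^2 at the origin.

A_{4}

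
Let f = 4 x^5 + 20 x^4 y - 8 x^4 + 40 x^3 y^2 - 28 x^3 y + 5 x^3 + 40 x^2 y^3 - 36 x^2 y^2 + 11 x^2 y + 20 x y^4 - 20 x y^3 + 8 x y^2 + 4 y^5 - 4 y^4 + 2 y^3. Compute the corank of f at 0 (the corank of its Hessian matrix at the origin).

2

Hessian at 0 has rank 0.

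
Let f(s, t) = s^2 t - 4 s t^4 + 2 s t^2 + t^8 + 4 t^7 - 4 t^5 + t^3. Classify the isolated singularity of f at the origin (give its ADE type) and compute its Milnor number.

The Hessian of f at 0 has rank 0. Corank 2; j^3 = t*(s + t)^2 has shape L^2 M (L != M), so D-series; mu = 9 gives D_9.

Type D_{9}, Milnor number mu = 9.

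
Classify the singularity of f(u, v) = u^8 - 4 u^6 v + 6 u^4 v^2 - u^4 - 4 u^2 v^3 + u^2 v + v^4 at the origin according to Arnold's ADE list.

D_{5}

The Hessian of f at 0 is [[0, 0], [0, 0]] with rank 0, so corank 2. A Groebner basis of the Jacobian ideal J(f) in C{u,v} is {u^3, u^2/4 + v^3, u*v}; counting standard monomials gives mu = 5. Corank 2; j^3 = u^2*v has shape L^2 M (L != M), so D-series; mu = 5 gives D_5.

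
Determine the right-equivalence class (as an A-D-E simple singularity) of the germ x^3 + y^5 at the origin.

E8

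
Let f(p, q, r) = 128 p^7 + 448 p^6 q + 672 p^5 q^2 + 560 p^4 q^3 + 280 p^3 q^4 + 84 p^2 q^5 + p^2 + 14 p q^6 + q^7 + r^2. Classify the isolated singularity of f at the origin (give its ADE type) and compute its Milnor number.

Type A6, Milnor number mu = 6.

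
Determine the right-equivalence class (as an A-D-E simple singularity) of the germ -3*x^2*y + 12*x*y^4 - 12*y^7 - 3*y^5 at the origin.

The Hessian of f at 0 has rank 0. Corank 2; j^3 = -3*x^2*y has shape L^2 M (L != M), so D-series; mu = 6 gives D_6.

D6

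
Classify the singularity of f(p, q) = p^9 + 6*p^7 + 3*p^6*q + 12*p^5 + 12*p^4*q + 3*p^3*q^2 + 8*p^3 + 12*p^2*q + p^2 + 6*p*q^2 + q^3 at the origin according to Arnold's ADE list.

A_{2}

The Hessian of f at 0 is [[2, 0], [0, 0]] with rank 1, so corank 1. A Groebner basis of the Jacobian ideal J(f) in C{p,q} is {q^2, p}; counting standard monomials gives mu = 2. Corank 1: A-series; mu = 2 gives A_2.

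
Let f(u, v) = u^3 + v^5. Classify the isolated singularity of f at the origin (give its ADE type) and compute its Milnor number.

The Hessian of f at 0 is [[0, 0], [0, 0]] with rank 0, so corank 2. A Groebner basis of the Jacobian ideal J(f) in C{u,v} is {v^4, u^2}; counting standard monomials gives mu = 8. Corank 2; j^3 = u^3 is a perfect cube, so E-series; the 5-jet and mu = 8 give E_8.

Type E_8, Milnor number mu = 8.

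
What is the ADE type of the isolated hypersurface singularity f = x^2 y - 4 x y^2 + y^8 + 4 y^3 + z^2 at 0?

D9

The Hessian of f at 0 has rank 1. Corank 2; j^3 = y*(x - 2*y)^2 has shape L^2 M (L != M), so D-series; mu = 9 gives D_9.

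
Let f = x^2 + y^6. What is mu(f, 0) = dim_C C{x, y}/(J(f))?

5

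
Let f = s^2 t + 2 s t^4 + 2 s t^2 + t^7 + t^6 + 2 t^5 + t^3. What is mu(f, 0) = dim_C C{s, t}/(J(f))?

The Hessian of f at 0 is [[0, 0], [0, 0]] with rank 0, so corank 2. A Groebner basis of the Jacobian ideal J(f) in C{s,t} is {s*t + t^4 + t^2, s^3 - s^2/2 - s*t + t^3 - t^2/2, s^2*t + s^2/3 + 2*s*t/3 - t^3 + t^2/3, -s^2/6 + s*t^2 - s*t/3 + t^3 - t^2/6}; counting standard monomials gives mu = 7. Corank 2; j^3 = t*(s + t)^2 has shape L^2 M (L != M), so D-series; mu = 7 gives D_7.

7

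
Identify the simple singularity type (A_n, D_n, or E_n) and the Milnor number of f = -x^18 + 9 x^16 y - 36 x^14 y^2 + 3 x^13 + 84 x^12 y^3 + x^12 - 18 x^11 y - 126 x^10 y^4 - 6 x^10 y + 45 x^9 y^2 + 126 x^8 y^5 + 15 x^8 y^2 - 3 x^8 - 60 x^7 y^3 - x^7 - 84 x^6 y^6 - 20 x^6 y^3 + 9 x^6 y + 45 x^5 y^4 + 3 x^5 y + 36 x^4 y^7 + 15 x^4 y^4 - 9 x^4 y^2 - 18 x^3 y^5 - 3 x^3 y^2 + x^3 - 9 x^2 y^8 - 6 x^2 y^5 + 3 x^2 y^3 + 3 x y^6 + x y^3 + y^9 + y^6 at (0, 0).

The Hessian of f at 0 has rank 0. Corank 2; j^3 = x^3 is a perfect cube, so E-series; the 4-jet and mu = 7 give E_7.

Type E7, Milnor number mu = 7.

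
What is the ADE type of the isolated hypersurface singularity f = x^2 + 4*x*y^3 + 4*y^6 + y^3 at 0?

A_2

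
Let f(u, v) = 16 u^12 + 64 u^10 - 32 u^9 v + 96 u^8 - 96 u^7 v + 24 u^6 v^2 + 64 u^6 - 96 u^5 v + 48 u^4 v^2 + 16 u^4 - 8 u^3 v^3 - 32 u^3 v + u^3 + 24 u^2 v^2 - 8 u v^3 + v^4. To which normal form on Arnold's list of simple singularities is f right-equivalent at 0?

The Hessian of f at 0 has rank 0. Corank 2; j^3 = u^3 is a perfect cube, so E-series; the 4-jet and mu = 6 give E_6.

E_{6}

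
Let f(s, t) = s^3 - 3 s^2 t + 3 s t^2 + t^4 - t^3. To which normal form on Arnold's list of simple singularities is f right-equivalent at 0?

E_{6}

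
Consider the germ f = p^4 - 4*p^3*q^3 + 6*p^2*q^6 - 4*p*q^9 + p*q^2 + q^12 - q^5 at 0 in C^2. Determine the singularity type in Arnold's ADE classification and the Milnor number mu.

Type D_5, Milnor number mu = 5.

The Hessian of f at 0 has rank 0. Corank 2; j^3 = p*q^2 has shape L^2 M (L != M), so D-series; mu = 5 gives D_5.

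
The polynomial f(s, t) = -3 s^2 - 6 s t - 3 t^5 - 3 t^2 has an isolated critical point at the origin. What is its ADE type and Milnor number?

The Hessian of f at 0 has rank 1. Corank 1: A-series; mu = 4 gives A_4.

Type A_{4}, Milnor number mu = 4.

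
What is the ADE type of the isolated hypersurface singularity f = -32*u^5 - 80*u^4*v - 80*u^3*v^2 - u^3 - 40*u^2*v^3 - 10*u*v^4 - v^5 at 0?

E8

The Hessian of f at 0 is [[0, 0], [0, 0]] with rank 0, so corank 2. A Groebner basis of the Jacobian ideal J(f) in C{u,v} is {v^5, u*v^3 + v^4/8, u^2}; counting standard monomials gives mu = 8. Corank 2; j^3 = -u^3 is a perfect cube, so E-series; the 5-jet and mu = 8 give E_8.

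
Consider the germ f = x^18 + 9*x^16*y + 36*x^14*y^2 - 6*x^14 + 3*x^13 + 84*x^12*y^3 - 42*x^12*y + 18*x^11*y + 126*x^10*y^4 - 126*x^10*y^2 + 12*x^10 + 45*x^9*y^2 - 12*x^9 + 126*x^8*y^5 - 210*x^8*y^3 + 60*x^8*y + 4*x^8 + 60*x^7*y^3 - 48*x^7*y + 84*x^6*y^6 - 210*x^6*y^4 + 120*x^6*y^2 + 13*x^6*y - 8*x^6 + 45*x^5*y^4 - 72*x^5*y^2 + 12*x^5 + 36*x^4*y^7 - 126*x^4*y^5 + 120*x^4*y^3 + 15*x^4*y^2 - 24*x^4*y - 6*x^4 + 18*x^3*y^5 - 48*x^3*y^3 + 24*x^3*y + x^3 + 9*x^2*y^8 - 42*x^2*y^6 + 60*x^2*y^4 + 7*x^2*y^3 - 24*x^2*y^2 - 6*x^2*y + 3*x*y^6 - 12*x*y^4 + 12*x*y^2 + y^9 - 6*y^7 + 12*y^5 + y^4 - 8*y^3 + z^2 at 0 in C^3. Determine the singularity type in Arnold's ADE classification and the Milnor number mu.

Type E6, Milnor number mu = 6.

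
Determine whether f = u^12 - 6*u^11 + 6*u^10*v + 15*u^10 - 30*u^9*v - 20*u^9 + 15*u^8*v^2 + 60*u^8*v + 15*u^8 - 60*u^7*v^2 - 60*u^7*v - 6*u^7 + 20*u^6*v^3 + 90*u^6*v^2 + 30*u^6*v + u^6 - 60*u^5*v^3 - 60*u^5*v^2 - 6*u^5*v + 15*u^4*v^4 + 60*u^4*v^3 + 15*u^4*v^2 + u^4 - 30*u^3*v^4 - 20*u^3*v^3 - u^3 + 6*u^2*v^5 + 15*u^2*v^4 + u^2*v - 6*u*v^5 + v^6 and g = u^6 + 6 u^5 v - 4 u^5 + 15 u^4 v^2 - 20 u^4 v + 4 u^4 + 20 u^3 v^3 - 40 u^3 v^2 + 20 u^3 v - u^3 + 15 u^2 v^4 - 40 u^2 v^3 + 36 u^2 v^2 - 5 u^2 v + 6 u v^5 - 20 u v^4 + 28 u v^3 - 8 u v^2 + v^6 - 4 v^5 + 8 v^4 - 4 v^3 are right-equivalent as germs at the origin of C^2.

The Hessian of f at 0 is [[0, 0], [0, 0]] with rank 0, so corank 2. A Groebner basis of the Jacobian ideal J(f) in C{u,v} is {u*v/6 + v^5, u*v^2, u^2 - u*v}; counting standard monomials gives mu = 7. Corank 2; j^3 = -u^2*(u - v) has shape L^2 M (L != M), so D-series; mu = 7 gives D_7. The Hessian of g at 0 is [[0, 0], [0, 0]] with rank 0, so corank 2. A Groebner basis of the Jacobian ideal J(g) in C{u,v} is {17*u^2/84 + 29*u*v/28 + v^4 - 19*v^3/42 + 53*v^2/42, u^3 - 6*u^2/7 - 6*u*v/7 + 20*v^3/7 + 12*v^2/7, u^2*v + 2*u^2/21 - 4*u*v/7 - 44*v^3/21 - 32*v^2/21, u^2/42 + u*v^2 + 5*u*v/14 + 31*v^3/21 + 13*v^2/21}; counting standard monomials gives mu = 7. Corank 2; j^3 = -(u + v)*(u + 2*v)^2 has shape L^2 M (L != M), so D-series; mu = 7 gives D_7. Both have type D_7, hence right-equivalent.

Yes.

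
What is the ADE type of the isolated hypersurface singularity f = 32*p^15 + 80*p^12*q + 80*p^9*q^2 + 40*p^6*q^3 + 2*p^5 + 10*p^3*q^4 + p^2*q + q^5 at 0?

D6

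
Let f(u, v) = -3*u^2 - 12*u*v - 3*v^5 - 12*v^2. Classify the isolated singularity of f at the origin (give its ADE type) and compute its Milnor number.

The Hessian of f at 0 has rank 1. Corank 1: A-series; mu = 4 gives A_4.

Type A_{4}, Milnor number mu = 4.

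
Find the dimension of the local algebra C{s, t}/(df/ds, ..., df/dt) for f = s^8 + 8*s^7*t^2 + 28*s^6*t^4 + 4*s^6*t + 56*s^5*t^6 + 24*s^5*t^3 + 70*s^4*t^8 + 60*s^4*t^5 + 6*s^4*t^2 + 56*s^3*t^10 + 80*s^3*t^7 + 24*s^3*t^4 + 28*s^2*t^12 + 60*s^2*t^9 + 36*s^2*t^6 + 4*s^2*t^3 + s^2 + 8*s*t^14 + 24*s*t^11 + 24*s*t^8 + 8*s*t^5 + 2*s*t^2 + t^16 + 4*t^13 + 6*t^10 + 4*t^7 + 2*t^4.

3

The Hessian of f at 0 has rank 1. Corank 1: A-series; mu = 3 gives A_3.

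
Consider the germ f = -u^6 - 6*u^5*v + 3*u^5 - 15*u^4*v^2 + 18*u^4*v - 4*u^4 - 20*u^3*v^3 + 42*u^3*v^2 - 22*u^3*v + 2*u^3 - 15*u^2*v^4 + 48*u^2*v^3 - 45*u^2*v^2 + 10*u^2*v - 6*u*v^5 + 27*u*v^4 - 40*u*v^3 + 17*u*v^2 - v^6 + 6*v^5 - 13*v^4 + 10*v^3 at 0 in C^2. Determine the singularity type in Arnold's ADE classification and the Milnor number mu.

Type D_{4}, Milnor number mu = 4.

The Hessian of f at 0 is [[0, 0], [0, 0]] with rank 0, so corank 2. A Groebner basis of the Jacobian ideal J(f) in C{u,v} is {v^3, u^2 - 11*v^2/2, u*v + 5*v^2/2}; counting standard monomials gives mu = 4. Corank 2; j^3 = (u + 2*v)*(2*u^2 + 6*u*v + 5*v^2) splits into three distinct lines over C (the quadratic factor has nonzero discriminant), so D_4.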